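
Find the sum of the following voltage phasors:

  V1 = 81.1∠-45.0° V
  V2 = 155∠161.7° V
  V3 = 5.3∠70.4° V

Step 1 — Convert each phasor to rectangular form:
  V1 = 81.1·(cos(-45.0°) + j·sin(-45.0°)) = 57.35 - j57.35 V
  V2 = 155·(cos(161.7°) + j·sin(161.7°)) = -147.2 + j48.67 V
  V3 = 5.3·(cos(70.4°) + j·sin(70.4°)) = 1.778 + j4.993 V
Step 2 — Sum components: V_total = -88.04 - j3.685 V.
Step 3 — Convert to polar: |V_total| = 88.11 V, ∠V_total = -177.6°.

V_total = 88.11∠-177.6° V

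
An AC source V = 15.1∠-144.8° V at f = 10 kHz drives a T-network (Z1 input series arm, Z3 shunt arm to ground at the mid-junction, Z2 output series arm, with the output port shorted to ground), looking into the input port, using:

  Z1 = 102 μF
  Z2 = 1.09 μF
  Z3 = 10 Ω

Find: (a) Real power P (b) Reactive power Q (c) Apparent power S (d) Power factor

Step 1 — Angular frequency: ω = 2π·f = 2π·1e+04 = 6.283e+04 rad/s.
Step 2 — Component impedances:
  Z1: Z = 1/(jωC) = -j/(ω·C) = 0 - j0.156 Ω
  Z2: Z = 1/(jωC) = -j/(ω·C) = 0 - j14.6 Ω
  Z3: Z = R = 10 Ω
Step 3 — With the output port shorted to ground, the output series arm Z2 runs from the junction to ground; the shunt arm Z3 also runs from the junction to ground. They appear in parallel: Z3 || Z2 = 6.807 - j4.662 Ω.
Step 4 — Series with input arm Z1: Z_in = Z1 + (Z3 || Z2) = 6.807 - j4.818 Ω = 8.34∠-35.3° Ω.
Step 5 — Source phasor: V = 15.1∠-144.8° V = -12.34 - j8.704 V.
Step 6 — Current: I = V / Z = -0.6047 - j1.707 A = 1.811∠-109.5° A.
Step 7 — Complex power: S = V·I* = 22.32 - j15.8 VA.
Step 8 — Real power: P = Re(S) = 22.32 W.
Step 9 — Reactive power: Q = Im(S) = -15.8 VAR.
Step 10 — Apparent power: |S| = 27.34 VA.
Step 11 — Power factor: PF = P/|S| = 0.8162 (leading).

(a) P = 22.32 W  (b) Q = -15.8 VAR  (c) S = 27.34 VA  (d) PF = 0.8162 (leading)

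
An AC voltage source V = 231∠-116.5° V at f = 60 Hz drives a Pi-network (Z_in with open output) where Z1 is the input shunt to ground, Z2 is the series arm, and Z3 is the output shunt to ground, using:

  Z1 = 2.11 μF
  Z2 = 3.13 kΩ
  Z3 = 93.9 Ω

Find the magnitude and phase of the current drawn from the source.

Step 1 — Angular frequency: ω = 2π·f = 2π·60 = 377 rad/s.
Step 2 — Component impedances:
  Z1: Z = 1/(jωC) = -j/(ω·C) = 0 - j1257 Ω
  Z2: Z = R = 3130 Ω
  Z3: Z = R = 93.9 Ω
Step 3 — With open output, the series arm Z2 and the output shunt Z3 appear in series to ground: Z2 + Z3 = 3224 Ω.
Step 4 — Parallel with input shunt Z1: Z_in = Z1 || (Z2 + Z3) = 425.5 - j1091 Ω = 1171∠-68.7° Ω.
Step 5 — Source phasor: V = 231∠-116.5° V = -103.1 - j206.7 V.
Step 6 — Ohm's law: I = V / Z_total = (-103.1 - j206.7) / (425.5 - j1091) = 0.1325 - j0.1461 A.
Step 7 — Convert to polar: |I| = 0.1972 A, ∠I = -47.8°.

I = 0.1972∠-47.8° A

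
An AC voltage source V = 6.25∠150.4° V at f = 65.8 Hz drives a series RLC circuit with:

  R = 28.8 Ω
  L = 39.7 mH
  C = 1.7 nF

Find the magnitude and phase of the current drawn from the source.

Step 1 — Angular frequency: ω = 2π·f = 2π·65.8 = 413.4 rad/s.
Step 2 — Component impedances:
  R: Z = R = 28.8 Ω
  L: Z = jωL = j·413.4·0.0397 = 0 + j16.41 Ω
  C: Z = 1/(jωC) = -j/(ω·C) = 0 - j1.423e+06 Ω
Step 3 — Series combination: Z_total = R + L + C = 28.8 - j1.423e+06 Ω = 1.423e+06∠-90.0° Ω.
Step 4 — Source phasor: V = 6.25∠150.4° V = -5.434 + j3.087 V.
Step 5 — Ohm's law: I = V / Z_total = (-5.434 + j3.087) / (28.8 - j1.423e+06) = -2.17e-06 - j3.819e-06 A.
Step 6 — Convert to polar: |I| = 4.393e-06 A, ∠I = -119.6°.

I = 4.393e-06∠-119.6° A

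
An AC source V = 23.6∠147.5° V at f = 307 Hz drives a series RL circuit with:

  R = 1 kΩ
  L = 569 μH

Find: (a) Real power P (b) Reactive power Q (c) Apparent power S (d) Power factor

Step 1 — Angular frequency: ω = 2π·f = 2π·307 = 1929 rad/s.
Step 2 — Component impedances:
  R: Z = R = 1000 Ω
  L: Z = jωL = j·1929·0.000569 = 0 + j1.098 Ω
Step 3 — Series combination: Z_total = R + L = 1000 + j1.098 Ω = 1000∠0.1° Ω.
Step 4 — Source phasor: V = 23.6∠147.5° V = -19.9 + j12.68 V.
Step 5 — Current: I = V / Z = -0.01989 + j0.0127 A = 0.0236∠147.4° A.
Step 6 — Complex power: S = V·I* = 0.557 + j0.0006113 VA.
Step 7 — Real power: P = Re(S) = 0.557 W.
Step 8 — Reactive power: Q = Im(S) = 0.0006113 VAR.
Step 9 — Apparent power: |S| = 0.557 VA.
Step 10 — Power factor: PF = P/|S| = 1 (lagging).

(a) P = 0.557 W  (b) Q = 0.0006113 VAR  (c) S = 0.557 VA  (d) PF = 1 (lagging)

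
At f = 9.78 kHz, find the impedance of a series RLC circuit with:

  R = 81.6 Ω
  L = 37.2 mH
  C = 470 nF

Step 1 — Angular frequency: ω = 2π·f = 2π·9780 = 6.145e+04 rad/s.
Step 2 — Component impedances:
  R: Z = R = 81.6 Ω
  L: Z = jωL = j·6.145e+04·0.0372 = 0 + j2286 Ω
  C: Z = 1/(jωC) = -j/(ω·C) = 0 - j34.62 Ω
Step 3 — Series combination: Z_total = R + L + C = 81.6 + j2251 Ω = 2253∠87.9° Ω.

Z = 81.6 + j2251 Ω = 2253∠87.9° Ω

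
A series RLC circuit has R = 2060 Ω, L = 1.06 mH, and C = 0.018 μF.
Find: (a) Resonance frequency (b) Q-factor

Step 1 — Resonance condition Im(Z)=0 gives ω₀ = 1/√(LC).
Step 2 — ω₀ = 1/√(0.00106·1.8e-08) = 2.289e+05 rad/s.
Step 3 — f₀ = ω₀/(2π) = 3.644e+04 Hz.
Step 4 — Series Q: Q = ω₀L/R = 2.289e+05·0.00106/2060 = 0.1178.

(a) f₀ = 3.644e+04 Hz  (b) Q = 0.1178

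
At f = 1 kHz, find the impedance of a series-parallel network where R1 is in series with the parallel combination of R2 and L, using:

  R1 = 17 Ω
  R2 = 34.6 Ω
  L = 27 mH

Step 1 — Angular frequency: ω = 2π·f = 2π·1000 = 6283 rad/s.
Step 2 — Component impedances:
  R1: Z = R = 17 Ω
  R2: Z = R = 34.6 Ω
  L: Z = jωL = j·6283·0.027 = 0 + j169.6 Ω
Step 3 — Parallel branch: R2 || L = 1/(1/R2 + 1/L) = 33.22 + j6.775 Ω.
Step 4 — Series with R1: Z_total = R1 + (R2 || L) = 50.22 + j6.775 Ω = 50.67∠7.7° Ω.

Z = 50.22 + j6.775 Ω = 50.67∠7.7° Ω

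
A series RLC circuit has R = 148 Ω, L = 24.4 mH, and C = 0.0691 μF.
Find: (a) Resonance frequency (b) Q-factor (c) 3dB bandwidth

Step 1 — Resonance condition Im(Z)=0 gives ω₀ = 1/√(LC).
Step 2 — ω₀ = 1/√(0.0244·6.91e-08) = 2.435e+04 rad/s.
Step 3 — f₀ = ω₀/(2π) = 3876 Hz.
Step 4 — Series Q: Q = ω₀L/R = 2.435e+04·0.0244/148 = 4.015.
Step 5 — 3dB bandwidth: Δω = ω₀/Q = 6066 rad/s; BW = Δω/(2π) = 965.4 Hz.

(a) f₀ = 3876 Hz  (b) Q = 4.015  (c) BW = 965.4 Hz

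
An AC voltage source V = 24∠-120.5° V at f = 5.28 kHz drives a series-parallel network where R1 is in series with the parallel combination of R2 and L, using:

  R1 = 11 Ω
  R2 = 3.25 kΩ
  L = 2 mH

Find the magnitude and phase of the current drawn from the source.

Step 1 — Angular frequency: ω = 2π·f = 2π·5280 = 3.318e+04 rad/s.
Step 2 — Component impedances:
  R1: Z = R = 11 Ω
  R2: Z = R = 3250 Ω
  L: Z = jωL = j·3.318e+04·0.002 = 0 + j66.35 Ω
Step 3 — Parallel branch: R2 || L = 1/(1/R2 + 1/L) = 1.354 + j66.32 Ω.
Step 4 — Series with R1: Z_total = R1 + (R2 || L) = 12.35 + j66.32 Ω = 67.46∠79.4° Ω.
Step 5 — Source phasor: V = 24∠-120.5° V = -12.18 - j20.68 V.
Step 6 — Ohm's law: I = V / Z_total = (-12.18 - j20.68) / (12.35 + j66.32) = -0.3344 + j0.1214 A.
Step 7 — Convert to polar: |I| = 0.3557 A, ∠I = 160.1°.

I = 0.3557∠160.1° A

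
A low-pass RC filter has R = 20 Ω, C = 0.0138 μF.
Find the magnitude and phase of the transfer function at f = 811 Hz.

Step 1 — Angular frequency: ω = 2π·811 = 5096 rad/s.
Step 2 — Transfer function: H(jω) = 1/(1 + jωRC).
Step 3 — Denominator: 1 + jωRC = 1 + j·5096·20·1.38e-08 = 1 + j0.001406.
Step 4 — H = 1 - j0.001406.
Step 5 — Magnitude: |H| = 1 (-0.0 dB); phase: φ = -0.1°.

|H| = 1 (-0.0 dB), φ = -0.1°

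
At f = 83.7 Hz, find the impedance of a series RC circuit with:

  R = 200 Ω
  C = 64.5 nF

Step 1 — Angular frequency: ω = 2π·f = 2π·83.7 = 525.9 rad/s.
Step 2 — Component impedances:
  R: Z = R = 200 Ω
  C: Z = 1/(jωC) = -j/(ω·C) = 0 - j2.948e+04 Ω
Step 3 — Series combination: Z_total = R + C = 200 - j2.948e+04 Ω = 2.948e+04∠-89.6° Ω.

Z = 200 - j2.948e+04 Ω = 2.948e+04∠-89.6° Ω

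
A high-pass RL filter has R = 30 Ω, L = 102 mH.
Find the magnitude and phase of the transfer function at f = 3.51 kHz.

Step 1 — Angular frequency: ω = 2π·3510 = 2.205e+04 rad/s.
Step 2 — Transfer function: H(jω) = jωL/(R + jωL).
Step 3 — Numerator jωL = j·2250; denominator R + jωL = 30 + j2250.
Step 4 — H = 0.9998 + j0.01333.
Step 5 — Magnitude: |H| = 0.9999 (-0.0 dB); phase: φ = 0.8°.

|H| = 0.9999 (-0.0 dB), φ = 0.8°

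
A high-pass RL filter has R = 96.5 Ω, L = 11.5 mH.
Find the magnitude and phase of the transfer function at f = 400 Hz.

Step 1 — Angular frequency: ω = 2π·400 = 2513 rad/s.
Step 2 — Transfer function: H(jω) = jωL/(R + jωL).
Step 3 — Numerator jωL = j·28.9; denominator R + jωL = 96.5 + j28.9.
Step 4 — H = 0.08232 + j0.2749.
Step 5 — Magnitude: |H| = 0.2869 (-10.8 dB); phase: φ = 73.3°.

|H| = 0.2869 (-10.8 dB), φ = 73.3°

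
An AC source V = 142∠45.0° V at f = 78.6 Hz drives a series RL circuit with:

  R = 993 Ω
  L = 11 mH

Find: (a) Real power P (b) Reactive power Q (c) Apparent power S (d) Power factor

Step 1 — Angular frequency: ω = 2π·f = 2π·78.6 = 493.9 rad/s.
Step 2 — Component impedances:
  R: Z = R = 993 Ω
  L: Z = jωL = j·493.9·0.011 = 0 + j5.432 Ω
Step 3 — Series combination: Z_total = R + L = 993 + j5.432 Ω = 993∠0.3° Ω.
Step 4 — Source phasor: V = 142∠45.0° V = 100.4 + j100.4 V.
Step 5 — Current: I = V / Z = 0.1017 + j0.1006 A = 0.143∠44.7° A.
Step 6 — Complex power: S = V·I* = 20.31 + j0.1111 VA.
Step 7 — Real power: P = Re(S) = 20.31 W.
Step 8 — Reactive power: Q = Im(S) = 0.1111 VAR.
Step 9 — Apparent power: |S| = 20.31 VA.
Step 10 — Power factor: PF = P/|S| = 1 (lagging).

(a) P = 20.31 W  (b) Q = 0.1111 VAR  (c) S = 20.31 VA  (d) PF = 1 (lagging)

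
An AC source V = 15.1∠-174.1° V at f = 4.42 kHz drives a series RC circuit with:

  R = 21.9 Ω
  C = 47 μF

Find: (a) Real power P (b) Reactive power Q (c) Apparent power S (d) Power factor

Step 1 — Angular frequency: ω = 2π·f = 2π·4420 = 2.777e+04 rad/s.
Step 2 — Component impedances:
  R: Z = R = 21.9 Ω
  C: Z = 1/(jωC) = -j/(ω·C) = 0 - j0.7661 Ω
Step 3 — Series combination: Z_total = R + C = 21.9 - j0.7661 Ω = 21.91∠-2.0° Ω.
Step 4 — Source phasor: V = 15.1∠-174.1° V = -15.02 - j1.552 V.
Step 5 — Current: I = V / Z = -0.6825 - j0.09475 A = 0.6891∠-172.1° A.
Step 6 — Complex power: S = V·I* = 10.4 - j0.3638 VA.
Step 7 — Real power: P = Re(S) = 10.4 W.
Step 8 — Reactive power: Q = Im(S) = -0.3638 VAR.
Step 9 — Apparent power: |S| = 10.41 VA.
Step 10 — Power factor: PF = P/|S| = 0.9994 (leading).

(a) P = 10.4 W  (b) Q = -0.3638 VAR  (c) S = 10.41 VA  (d) PF = 0.9994 (leading)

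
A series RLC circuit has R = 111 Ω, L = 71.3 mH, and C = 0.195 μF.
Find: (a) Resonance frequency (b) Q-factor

Step 1 — Resonance condition Im(Z)=0 gives ω₀ = 1/√(LC).
Step 2 — ω₀ = 1/√(0.0713·1.95e-07) = 8481 rad/s.
Step 3 — f₀ = ω₀/(2π) = 1350 Hz.
Step 4 — Series Q: Q = ω₀L/R = 8481·0.0713/111 = 5.448.

(a) f₀ = 1350 Hz  (b) Q = 5.448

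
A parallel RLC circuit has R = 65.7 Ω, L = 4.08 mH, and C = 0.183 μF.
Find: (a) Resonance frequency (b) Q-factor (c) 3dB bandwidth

Step 1 — Resonance: ω₀ = 1/√(LC) = 1/√(0.00408·1.83e-07) = 3.66e+04 rad/s.
Step 2 — f₀ = ω₀/(2π) = 5825 Hz.
Step 3 — Parallel Q: Q = R/(ω₀L) = 65.7/(3.66e+04·0.00408) = 0.44.
Step 4 — Bandwidth: Δω = ω₀/Q = 8.317e+04 rad/s; BW = Δω/(2π) = 1.324e+04 Hz.

(a) f₀ = 5825 Hz  (b) Q = 0.44  (c) BW = 1.324e+04 Hz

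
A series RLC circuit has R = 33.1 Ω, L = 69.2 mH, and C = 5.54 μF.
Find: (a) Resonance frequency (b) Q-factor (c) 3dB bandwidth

Step 1 — Resonance condition Im(Z)=0 gives ω₀ = 1/√(LC).
Step 2 — ω₀ = 1/√(0.0692·5.54e-06) = 1615 rad/s.
Step 3 — f₀ = ω₀/(2π) = 257 Hz.
Step 4 — Series Q: Q = ω₀L/R = 1615·0.0692/33.1 = 3.377.
Step 5 — 3dB bandwidth: Δω = ω₀/Q = 478.3 rad/s; BW = Δω/(2π) = 76.13 Hz.

(a) f₀ = 257 Hz  (b) Q = 3.377  (c) BW = 76.13 Hz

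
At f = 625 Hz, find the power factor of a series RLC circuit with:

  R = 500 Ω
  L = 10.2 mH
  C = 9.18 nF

Step 1 — Angular frequency: ω = 2π·f = 2π·625 = 3927 rad/s.
Step 2 — Component impedances:
  R: Z = R = 500 Ω
  L: Z = jωL = j·3927·0.0102 = 0 + j40.06 Ω
  C: Z = 1/(jωC) = -j/(ω·C) = 0 - j2.774e+04 Ω
Step 3 — Series combination: Z_total = R + L + C = 500 - j2.77e+04 Ω = 2.77e+04∠-89.0° Ω.
Step 4 — Power factor: PF = cos(φ) = Re(Z)/|Z| = 500/2.77e+04 = 0.01805.
Step 5 — Type: Im(Z) = -2.77e+04 ⇒ leading (phase φ = -89.0°).

PF = 0.01805 (leading, φ = -89.0°)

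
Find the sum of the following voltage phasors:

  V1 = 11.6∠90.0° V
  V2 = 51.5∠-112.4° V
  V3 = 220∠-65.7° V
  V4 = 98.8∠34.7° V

Step 1 — Convert each phasor to rectangular form:
  V1 = 11.6·(cos(90.0°) + j·sin(90.0°)) = 0 + j11.6 V
  V2 = 51.5·(cos(-112.4°) + j·sin(-112.4°)) = -19.63 - j47.61 V
  V3 = 220·(cos(-65.7°) + j·sin(-65.7°)) = 90.53 - j200.5 V
  V4 = 98.8·(cos(34.7°) + j·sin(34.7°)) = 81.23 + j56.24 V
Step 2 — Sum components: V_total = 152.1 - j180.3 V.
Step 3 — Convert to polar: |V_total| = 235.9 V, ∠V_total = -49.8°.

V_total = 235.9∠-49.8° V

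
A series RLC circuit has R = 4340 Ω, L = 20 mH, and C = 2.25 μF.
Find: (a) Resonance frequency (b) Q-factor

Step 1 — Resonance condition Im(Z)=0 gives ω₀ = 1/√(LC).
Step 2 — ω₀ = 1/√(0.02·2.25e-06) = 4714 rad/s.
Step 3 — f₀ = ω₀/(2π) = 750.3 Hz.
Step 4 — Series Q: Q = ω₀L/R = 4714·0.02/4340 = 0.02172.

(a) f₀ = 750.3 Hz  (b) Q = 0.02172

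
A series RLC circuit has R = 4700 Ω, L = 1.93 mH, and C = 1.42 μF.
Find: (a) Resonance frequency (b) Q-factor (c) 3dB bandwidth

Step 1 — Resonance condition Im(Z)=0 gives ω₀ = 1/√(LC).
Step 2 — ω₀ = 1/√(0.00193·1.42e-06) = 1.91e+04 rad/s.
Step 3 — f₀ = ω₀/(2π) = 3040 Hz.
Step 4 — Series Q: Q = ω₀L/R = 1.91e+04·0.00193/4700 = 0.007844.
Step 5 — 3dB bandwidth: Δω = ω₀/Q = 2.435e+06 rad/s; BW = Δω/(2π) = 3.876e+05 Hz.

(a) f₀ = 3040 Hz  (b) Q = 0.007844  (c) BW = 3.876e+05 Hz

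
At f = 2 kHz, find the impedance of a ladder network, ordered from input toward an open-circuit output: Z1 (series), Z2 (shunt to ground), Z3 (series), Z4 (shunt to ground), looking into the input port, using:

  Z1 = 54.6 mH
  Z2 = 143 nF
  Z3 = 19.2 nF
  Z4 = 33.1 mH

Step 1 — Angular frequency: ω = 2π·f = 2π·2000 = 1.257e+04 rad/s.
Step 2 — Component impedances:
  Z1: Z = jωL = j·1.257e+04·0.0546 = 0 + j686.1 Ω
  Z2: Z = 1/(jωC) = -j/(ω·C) = 0 - j556.5 Ω
  Z3: Z = 1/(jωC) = -j/(ω·C) = 0 - j4145 Ω
  Z4: Z = jωL = j·1.257e+04·0.0331 = 0 + j415.9 Ω
Step 3 — Ladder network (open output): work backward from the far end, alternating series and parallel combinations. Z_in = 0 + j201.9 Ω = 201.9∠90.0° Ω.

Z = 0 + j201.9 Ω = 201.9∠90.0° Ω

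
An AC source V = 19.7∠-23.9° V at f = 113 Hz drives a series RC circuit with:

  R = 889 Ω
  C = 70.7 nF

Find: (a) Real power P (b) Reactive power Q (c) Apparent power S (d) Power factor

Step 1 — Angular frequency: ω = 2π·f = 2π·113 = 710 rad/s.
Step 2 — Component impedances:
  R: Z = R = 889 Ω
  C: Z = 1/(jωC) = -j/(ω·C) = 0 - j1.992e+04 Ω
Step 3 — Series combination: Z_total = R + C = 889 - j1.992e+04 Ω = 1.994e+04∠-87.4° Ω.
Step 4 — Source phasor: V = 19.7∠-23.9° V = 18.01 - j7.981 V.
Step 5 — Current: I = V / Z = 0.0004401 + j0.0008844 A = 0.0009879∠63.5° A.
Step 6 — Complex power: S = V·I* = 0.0008676 - j0.01944 VA.
Step 7 — Real power: P = Re(S) = 0.0008676 W.
Step 8 — Reactive power: Q = Im(S) = -0.01944 VAR.
Step 9 — Apparent power: |S| = 0.01946 VA.
Step 10 — Power factor: PF = P/|S| = 0.04458 (leading).

(a) P = 0.0008676 W  (b) Q = -0.01944 VAR  (c) S = 0.01946 VA  (d) PF = 0.04458 (leading)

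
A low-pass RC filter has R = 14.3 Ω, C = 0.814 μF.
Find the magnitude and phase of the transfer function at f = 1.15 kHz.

Step 1 — Angular frequency: ω = 2π·1150 = 7226 rad/s.
Step 2 — Transfer function: H(jω) = 1/(1 + jωRC).
Step 3 — Denominator: 1 + jωRC = 1 + j·7226·14.3·8.14e-07 = 1 + j0.08411.
Step 4 — H = 0.993 - j0.08352.
Step 5 — Magnitude: |H| = 0.9965 (-0.0 dB); phase: φ = -4.8°.

|H| = 0.9965 (-0.0 dB), φ = -4.8°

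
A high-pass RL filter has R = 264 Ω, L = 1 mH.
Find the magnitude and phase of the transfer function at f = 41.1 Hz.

Step 1 — Angular frequency: ω = 2π·41.1 = 258.2 rad/s.
Step 2 — Transfer function: H(jω) = jωL/(R + jωL).
Step 3 — Numerator jωL = j·0.2582; denominator R + jωL = 264 + j0.2582.
Step 4 — H = 9.568e-07 + j0.0009782.
Step 5 — Magnitude: |H| = 0.0009782 (-60.2 dB); phase: φ = 89.9°.

|H| = 0.0009782 (-60.2 dB), φ = 89.9°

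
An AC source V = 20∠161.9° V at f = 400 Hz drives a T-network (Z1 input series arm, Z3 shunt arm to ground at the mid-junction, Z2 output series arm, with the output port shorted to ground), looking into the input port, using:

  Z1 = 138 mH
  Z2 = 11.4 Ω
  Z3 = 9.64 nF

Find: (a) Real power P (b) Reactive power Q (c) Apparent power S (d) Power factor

Step 1 — Angular frequency: ω = 2π·f = 2π·400 = 2513 rad/s.
Step 2 — Component impedances:
  Z1: Z = jωL = j·2513·0.138 = 0 + j346.8 Ω
  Z2: Z = R = 11.4 Ω
  Z3: Z = 1/(jωC) = -j/(ω·C) = 0 - j4.127e+04 Ω
Step 3 — With the output port shorted to ground, the output series arm Z2 runs from the junction to ground; the shunt arm Z3 also runs from the junction to ground. They appear in parallel: Z3 || Z2 = 11.4 - j0.003149 Ω.
Step 4 — Series with input arm Z1: Z_in = Z1 + (Z3 || Z2) = 11.4 + j346.8 Ω = 347∠88.1° Ω.
Step 5 — Source phasor: V = 20∠161.9° V = -19.01 + j6.214 V.
Step 6 — Current: I = V / Z = 0.0161 + j0.05534 A = 0.05763∠73.8° A.
Step 7 — Complex power: S = V·I* = 0.03787 + j1.152 VA.
Step 8 — Real power: P = Re(S) = 0.03787 W.
Step 9 — Reactive power: Q = Im(S) = 1.152 VAR.
Step 10 — Apparent power: |S| = 1.153 VA.
Step 11 — Power factor: PF = P/|S| = 0.03285 (lagging).

(a) P = 0.03787 W  (b) Q = 1.152 VAR  (c) S = 1.153 VA  (d) PF = 0.03285 (lagging)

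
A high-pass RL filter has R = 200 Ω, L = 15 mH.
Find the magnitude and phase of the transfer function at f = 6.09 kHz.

Step 1 — Angular frequency: ω = 2π·6090 = 3.826e+04 rad/s.
Step 2 — Transfer function: H(jω) = jωL/(R + jωL).
Step 3 — Numerator jωL = j·574; denominator R + jωL = 200 + j574.
Step 4 — H = 0.8917 + j0.3107.
Step 5 — Magnitude: |H| = 0.9443 (-0.5 dB); phase: φ = 19.2°.

|H| = 0.9443 (-0.5 dB), φ = 19.2°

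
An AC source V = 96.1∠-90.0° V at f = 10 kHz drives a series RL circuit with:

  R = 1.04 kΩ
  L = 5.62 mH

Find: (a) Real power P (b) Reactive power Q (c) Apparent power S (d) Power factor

Step 1 — Angular frequency: ω = 2π·f = 2π·1e+04 = 6.283e+04 rad/s.
Step 2 — Component impedances:
  R: Z = R = 1040 Ω
  L: Z = jωL = j·6.283e+04·0.00562 = 0 + j353.1 Ω
Step 3 — Series combination: Z_total = R + L = 1040 + j353.1 Ω = 1098∠18.8° Ω.
Step 4 — Source phasor: V = 96.1∠-90.0° V = 0 - j96.1 V.
Step 5 — Current: I = V / Z = -0.02813 - j0.08285 A = 0.0875∠-108.8° A.
Step 6 — Complex power: S = V·I* = 7.962 + j2.703 VA.
Step 7 — Real power: P = Re(S) = 7.962 W.
Step 8 — Reactive power: Q = Im(S) = 2.703 VAR.
Step 9 — Apparent power: |S| = 8.409 VA.
Step 10 — Power factor: PF = P/|S| = 0.9469 (lagging).

(a) P = 7.962 W  (b) Q = 2.703 VAR  (c) S = 8.409 VA  (d) PF = 0.9469 (lagging)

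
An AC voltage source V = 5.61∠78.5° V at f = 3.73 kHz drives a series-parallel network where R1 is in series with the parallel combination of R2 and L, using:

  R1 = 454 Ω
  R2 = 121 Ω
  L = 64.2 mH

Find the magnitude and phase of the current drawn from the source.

Step 1 — Angular frequency: ω = 2π·f = 2π·3730 = 2.344e+04 rad/s.
Step 2 — Component impedances:
  R1: Z = R = 454 Ω
  R2: Z = R = 121 Ω
  L: Z = jωL = j·2.344e+04·0.0642 = 0 + j1505 Ω
Step 3 — Parallel branch: R2 || L = 1/(1/R2 + 1/L) = 120.2 + j9.668 Ω.
Step 4 — Series with R1: Z_total = R1 + (R2 || L) = 574.2 + j9.668 Ω = 574.3∠1.0° Ω.
Step 5 — Source phasor: V = 5.61∠78.5° V = 1.118 + j5.497 V.
Step 6 — Ohm's law: I = V / Z_total = (1.118 + j5.497) / (574.2 + j9.668) = 0.002108 + j0.009538 A.
Step 7 — Convert to polar: |I| = 0.009768 A, ∠I = 77.5°.

I = 0.009768∠77.5° A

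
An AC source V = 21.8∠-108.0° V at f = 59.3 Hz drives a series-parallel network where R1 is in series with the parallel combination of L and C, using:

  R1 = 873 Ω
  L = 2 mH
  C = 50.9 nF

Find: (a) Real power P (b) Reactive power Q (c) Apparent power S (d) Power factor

Step 1 — Angular frequency: ω = 2π·f = 2π·59.3 = 372.6 rad/s.
Step 2 — Component impedances:
  R1: Z = R = 873 Ω
  L: Z = jωL = j·372.6·0.002 = 0 + j0.7452 Ω
  C: Z = 1/(jωC) = -j/(ω·C) = 0 - j5.273e+04 Ω
Step 3 — Parallel branch: L || C = 1/(1/L + 1/C) = 0 + j0.7452 Ω.
Step 4 — Series with R1: Z_total = R1 + (L || C) = 873 + j0.7452 Ω = 873∠0.0° Ω.
Step 5 — Source phasor: V = 21.8∠-108.0° V = -6.737 - j20.73 V.
Step 6 — Current: I = V / Z = -0.007737 - j0.02374 A = 0.02497∠-108.0° A.
Step 7 — Complex power: S = V·I* = 0.5444 + j0.0004647 VA.
Step 8 — Real power: P = Re(S) = 0.5444 W.
Step 9 — Reactive power: Q = Im(S) = 0.0004647 VAR.
Step 10 — Apparent power: |S| = 0.5444 VA.
Step 11 — Power factor: PF = P/|S| = 1 (lagging).

(a) P = 0.5444 W  (b) Q = 0.0004647 VAR  (c) S = 0.5444 VA  (d) PF = 1 (lagging)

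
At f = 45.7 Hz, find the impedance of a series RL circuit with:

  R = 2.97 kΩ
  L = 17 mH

Step 1 — Angular frequency: ω = 2π·f = 2π·45.7 = 287.1 rad/s.
Step 2 — Component impedances:
  R: Z = R = 2970 Ω
  L: Z = jωL = j·287.1·0.017 = 0 + j4.881 Ω
Step 3 — Series combination: Z_total = R + L = 2970 + j4.881 Ω = 2970∠0.1° Ω.

Z = 2970 + j4.881 Ω = 2970∠0.1° Ω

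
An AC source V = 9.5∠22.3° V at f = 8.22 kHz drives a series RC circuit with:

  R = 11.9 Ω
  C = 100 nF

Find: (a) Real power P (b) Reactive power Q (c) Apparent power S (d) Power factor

Step 1 — Angular frequency: ω = 2π·f = 2π·8220 = 5.165e+04 rad/s.
Step 2 — Component impedances:
  R: Z = R = 11.9 Ω
  C: Z = 1/(jωC) = -j/(ω·C) = 0 - j193.6 Ω
Step 3 — Series combination: Z_total = R + C = 11.9 - j193.6 Ω = 194∠-86.5° Ω.
Step 4 — Source phasor: V = 9.5∠22.3° V = 8.789 + j3.605 V.
Step 5 — Current: I = V / Z = -0.01577 + j0.04636 A = 0.04897∠108.8° A.
Step 6 — Complex power: S = V·I* = 0.02854 - j0.4644 VA.
Step 7 — Real power: P = Re(S) = 0.02854 W.
Step 8 — Reactive power: Q = Im(S) = -0.4644 VAR.
Step 9 — Apparent power: |S| = 0.4652 VA.
Step 10 — Power factor: PF = P/|S| = 0.06135 (leading).

(a) P = 0.02854 W  (b) Q = -0.4644 VAR  (c) S = 0.4652 VA  (d) PF = 0.06135 (leading)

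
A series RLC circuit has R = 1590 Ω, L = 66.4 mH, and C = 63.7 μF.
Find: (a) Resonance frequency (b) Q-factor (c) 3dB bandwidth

Step 1 — Resonance: ω₀ = 1/√(LC) = 1/√(0.0664·6.37e-05) = 486.2 rad/s.
Step 2 — f₀ = ω₀/(2π) = 77.39 Hz.
Step 3 — Series Q: Q = ω₀L/R = 486.2·0.0664/1590 = 0.02031.
Step 4 — Bandwidth: Δω = ω₀/Q = 2.395e+04 rad/s; BW = Δω/(2π) = 3811 Hz.

(a) f₀ = 77.39 Hz  (b) Q = 0.02031  (c) BW = 3811 Hz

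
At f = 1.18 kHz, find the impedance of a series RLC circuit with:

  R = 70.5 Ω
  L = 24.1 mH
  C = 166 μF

Step 1 — Angular frequency: ω = 2π·f = 2π·1180 = 7414 rad/s.
Step 2 — Component impedances:
  R: Z = R = 70.5 Ω
  L: Z = jωL = j·7414·0.0241 = 0 + j178.7 Ω
  C: Z = 1/(jωC) = -j/(ω·C) = 0 - j0.8125 Ω
Step 3 — Series combination: Z_total = R + L + C = 70.5 + j177.9 Ω = 191.3∠68.4° Ω.

Z = 70.5 + j177.9 Ω = 191.3∠68.4° Ω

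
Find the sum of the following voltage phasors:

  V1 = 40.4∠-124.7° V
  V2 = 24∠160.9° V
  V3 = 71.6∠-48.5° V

Step 1 — Convert each phasor to rectangular form:
  V1 = 40.4·(cos(-124.7°) + j·sin(-124.7°)) = -23 - j33.21 V
  V2 = 24·(cos(160.9°) + j·sin(160.9°)) = -22.68 + j7.853 V
  V3 = 71.6·(cos(-48.5°) + j·sin(-48.5°)) = 47.44 - j53.63 V
Step 2 — Sum components: V_total = 1.766 - j78.99 V.
Step 3 — Convert to polar: |V_total| = 79.01 V, ∠V_total = -88.7°.

V_total = 79.01∠-88.7° V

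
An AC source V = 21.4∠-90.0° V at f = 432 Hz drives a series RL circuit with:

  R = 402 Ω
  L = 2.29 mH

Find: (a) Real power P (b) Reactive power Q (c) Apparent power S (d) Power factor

Step 1 — Angular frequency: ω = 2π·f = 2π·432 = 2714 rad/s.
Step 2 — Component impedances:
  R: Z = R = 402 Ω
  L: Z = jωL = j·2714·0.00229 = 0 + j6.216 Ω
Step 3 — Series combination: Z_total = R + L = 402 + j6.216 Ω = 402∠0.9° Ω.
Step 4 — Source phasor: V = 21.4∠-90.0° V = 0 - j21.4 V.
Step 5 — Current: I = V / Z = -0.0008229 - j0.05322 A = 0.05323∠-90.9° A.
Step 6 — Complex power: S = V·I* = 1.139 + j0.01761 VA.
Step 7 — Real power: P = Re(S) = 1.139 W.
Step 8 — Reactive power: Q = Im(S) = 0.01761 VAR.
Step 9 — Apparent power: |S| = 1.139 VA.
Step 10 — Power factor: PF = P/|S| = 0.9999 (lagging).

(a) P = 1.139 W  (b) Q = 0.01761 VAR  (c) S = 1.139 VA  (d) PF = 0.9999 (lagging)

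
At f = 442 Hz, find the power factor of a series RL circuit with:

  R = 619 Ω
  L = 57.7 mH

Step 1 — Angular frequency: ω = 2π·f = 2π·442 = 2777 rad/s.
Step 2 — Component impedances:
  R: Z = R = 619 Ω
  L: Z = jωL = j·2777·0.0577 = 0 + j160.2 Ω
Step 3 — Series combination: Z_total = R + L = 619 + j160.2 Ω = 639.4∠14.5° Ω.
Step 4 — Power factor: PF = cos(φ) = Re(Z)/|Z| = 619/639.4 = 0.9681.
Step 5 — Type: Im(Z) = 160.2 ⇒ lagging (phase φ = 14.5°).

PF = 0.9681 (lagging, φ = 14.5°)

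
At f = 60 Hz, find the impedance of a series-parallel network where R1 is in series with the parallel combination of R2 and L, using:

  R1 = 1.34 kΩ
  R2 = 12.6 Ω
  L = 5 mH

Step 1 — Angular frequency: ω = 2π·f = 2π·60 = 377 rad/s.
Step 2 — Component impedances:
  R1: Z = R = 1340 Ω
  R2: Z = R = 12.6 Ω
  L: Z = jωL = j·377·0.005 = 0 + j1.885 Ω
Step 3 — Parallel branch: R2 || L = 1/(1/R2 + 1/L) = 0.2758 + j1.844 Ω.
Step 4 — Series with R1: Z_total = R1 + (R2 || L) = 1340 + j1.844 Ω = 1340∠0.1° Ω.

Z = 1340 + j1.844 Ω = 1340∠0.1° Ω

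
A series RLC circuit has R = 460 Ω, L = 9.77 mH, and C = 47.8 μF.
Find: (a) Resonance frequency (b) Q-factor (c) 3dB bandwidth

Step 1 — Resonance: ω₀ = 1/√(LC) = 1/√(0.00977·4.78e-05) = 1463 rad/s.
Step 2 — f₀ = ω₀/(2π) = 232.9 Hz.
Step 3 — Series Q: Q = ω₀L/R = 1463·0.00977/460 = 0.03108.
Step 4 — Bandwidth: Δω = ω₀/Q = 4.708e+04 rad/s; BW = Δω/(2π) = 7493 Hz.

(a) f₀ = 232.9 Hz  (b) Q = 0.03108  (c) BW = 7493 Hz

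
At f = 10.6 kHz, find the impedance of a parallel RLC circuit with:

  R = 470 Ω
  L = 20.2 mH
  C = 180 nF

Step 1 — Angular frequency: ω = 2π·f = 2π·1.06e+04 = 6.66e+04 rad/s.
Step 2 — Component impedances:
  R: Z = R = 470 Ω
  L: Z = jωL = j·6.66e+04·0.0202 = 0 + j1345 Ω
  C: Z = 1/(jωC) = -j/(ω·C) = 0 - j83.41 Ω
Step 3 — Parallel combination: 1/Z_total = 1/R + 1/L + 1/C; Z_total = 16.24 - j85.85 Ω = 87.38∠-79.3° Ω.

Z = 16.24 - j85.85 Ω = 87.38∠-79.3° Ω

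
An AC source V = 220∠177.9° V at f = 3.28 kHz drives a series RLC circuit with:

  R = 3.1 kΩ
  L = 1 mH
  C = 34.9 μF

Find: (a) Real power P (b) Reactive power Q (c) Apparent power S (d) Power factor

Step 1 — Angular frequency: ω = 2π·f = 2π·3280 = 2.061e+04 rad/s.
Step 2 — Component impedances:
  R: Z = R = 3100 Ω
  L: Z = jωL = j·2.061e+04·0.001 = 0 + j20.61 Ω
  C: Z = 1/(jωC) = -j/(ω·C) = 0 - j1.39 Ω
Step 3 — Series combination: Z_total = R + L + C = 3100 + j19.22 Ω = 3100∠0.4° Ω.
Step 4 — Source phasor: V = 220∠177.9° V = -219.9 + j8.062 V.
Step 5 — Current: I = V / Z = -0.0709 + j0.00304 A = 0.07097∠177.5° A.
Step 6 — Complex power: S = V·I* = 15.61 + j0.09679 VA.
Step 7 — Real power: P = Re(S) = 15.61 W.
Step 8 — Reactive power: Q = Im(S) = 0.09679 VAR.
Step 9 — Apparent power: |S| = 15.61 VA.
Step 10 — Power factor: PF = P/|S| = 1 (lagging).

(a) P = 15.61 W  (b) Q = 0.09679 VAR  (c) S = 15.61 VA  (d) PF = 1 (lagging)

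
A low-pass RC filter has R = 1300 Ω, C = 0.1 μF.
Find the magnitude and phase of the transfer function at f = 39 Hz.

Step 1 — Angular frequency: ω = 2π·39 = 245 rad/s.
Step 2 — Transfer function: H(jω) = 1/(1 + jωRC).
Step 3 — Denominator: 1 + jωRC = 1 + j·245·1300·1e-07 = 1 + j0.03186.
Step 4 — H = 0.999 - j0.03182.
Step 5 — Magnitude: |H| = 0.9995 (-0.0 dB); phase: φ = -1.8°.

|H| = 0.9995 (-0.0 dB), φ = -1.8°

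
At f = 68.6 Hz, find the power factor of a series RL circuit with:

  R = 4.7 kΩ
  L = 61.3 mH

Step 1 — Angular frequency: ω = 2π·f = 2π·68.6 = 431 rad/s.
Step 2 — Component impedances:
  R: Z = R = 4700 Ω
  L: Z = jωL = j·431·0.0613 = 0 + j26.42 Ω
Step 3 — Series combination: Z_total = R + L = 4700 + j26.42 Ω = 4700∠0.3° Ω.
Step 4 — Power factor: PF = cos(φ) = Re(Z)/|Z| = 4700/4700 = 1.
Step 5 — Type: Im(Z) = 26.42 ⇒ lagging (phase φ = 0.3°).

PF = 1 (lagging, φ = 0.3°)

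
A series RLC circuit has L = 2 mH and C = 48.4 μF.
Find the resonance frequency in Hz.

Step 1 — Resonance condition Im(Z)=0 gives ω₀ = 1/√(LC).
Step 2 — ω₀ = 1/√(0.002·4.84e-05) = 3214 rad/s.
Step 3 — f₀ = ω₀/(2π) = 511.5 Hz.

f₀ = 511.5 Hz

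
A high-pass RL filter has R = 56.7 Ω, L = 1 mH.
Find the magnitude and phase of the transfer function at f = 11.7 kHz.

Step 1 — Angular frequency: ω = 2π·1.17e+04 = 7.351e+04 rad/s.
Step 2 — Transfer function: H(jω) = jωL/(R + jωL).
Step 3 — Numerator jωL = j·73.51; denominator R + jωL = 56.7 + j73.51.
Step 4 — H = 0.627 + j0.4836.
Step 5 — Magnitude: |H| = 0.7918 (-2.0 dB); phase: φ = 37.6°.

|H| = 0.7918 (-2.0 dB), φ = 37.6°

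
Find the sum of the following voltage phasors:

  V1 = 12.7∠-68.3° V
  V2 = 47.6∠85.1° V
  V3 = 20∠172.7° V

Step 1 — Convert each phasor to rectangular form:
  V1 = 12.7·(cos(-68.3°) + j·sin(-68.3°)) = 4.696 - j11.8 V
  V2 = 47.6·(cos(85.1°) + j·sin(85.1°)) = 4.066 + j47.43 V
  V3 = 20·(cos(172.7°) + j·sin(172.7°)) = -19.84 + j2.541 V
Step 2 — Sum components: V_total = -11.08 + j38.17 V.
Step 3 — Convert to polar: |V_total| = 39.74 V, ∠V_total = 106.2°.

V_total = 39.74∠106.2° V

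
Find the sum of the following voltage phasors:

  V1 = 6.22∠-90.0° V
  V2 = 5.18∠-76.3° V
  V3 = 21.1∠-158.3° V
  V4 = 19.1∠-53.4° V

Step 1 — Convert each phasor to rectangular form:
  V1 = 6.22·(cos(-90.0°) + j·sin(-90.0°)) = 0 - j6.22 V
  V2 = 5.18·(cos(-76.3°) + j·sin(-76.3°)) = 1.227 - j5.033 V
  V3 = 21.1·(cos(-158.3°) + j·sin(-158.3°)) = -19.6 - j7.802 V
  V4 = 19.1·(cos(-53.4°) + j·sin(-53.4°)) = 11.39 - j15.33 V
Step 2 — Sum components: V_total = -6.99 - j34.39 V.
Step 3 — Convert to polar: |V_total| = 35.09 V, ∠V_total = -101.5°.

V_total = 35.09∠-101.5° V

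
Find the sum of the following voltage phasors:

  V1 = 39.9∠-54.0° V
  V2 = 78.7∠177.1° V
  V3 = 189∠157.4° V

Step 1 — Convert each phasor to rectangular form:
  V1 = 39.9·(cos(-54.0°) + j·sin(-54.0°)) = 23.45 - j32.28 V
  V2 = 78.7·(cos(177.1°) + j·sin(177.1°)) = -78.6 + j3.982 V
  V3 = 189·(cos(157.4°) + j·sin(157.4°)) = -174.5 + j72.63 V
Step 2 — Sum components: V_total = -229.6 + j44.33 V.
Step 3 — Convert to polar: |V_total| = 233.9 V, ∠V_total = 169.1°.

V_total = 233.9∠169.1° V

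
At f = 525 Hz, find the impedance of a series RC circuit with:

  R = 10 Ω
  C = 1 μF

Step 1 — Angular frequency: ω = 2π·f = 2π·525 = 3299 rad/s.
Step 2 — Component impedances:
  R: Z = R = 10 Ω
  C: Z = 1/(jωC) = -j/(ω·C) = 0 - j303.2 Ω
Step 3 — Series combination: Z_total = R + C = 10 - j303.2 Ω = 303.3∠-88.1° Ω.

Z = 10 - j303.2 Ω = 303.3∠-88.1° Ω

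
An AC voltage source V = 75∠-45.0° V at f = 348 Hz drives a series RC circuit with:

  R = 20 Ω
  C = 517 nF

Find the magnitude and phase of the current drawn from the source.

Step 1 — Angular frequency: ω = 2π·f = 2π·348 = 2187 rad/s.
Step 2 — Component impedances:
  R: Z = R = 20 Ω
  C: Z = 1/(jωC) = -j/(ω·C) = 0 - j884.6 Ω
Step 3 — Series combination: Z_total = R + C = 20 - j884.6 Ω = 884.8∠-88.7° Ω.
Step 4 — Source phasor: V = 75∠-45.0° V = 53.03 - j53.03 V.
Step 5 — Ohm's law: I = V / Z_total = (53.03 - j53.03) / (20 - j884.6) = 0.06128 + j0.05857 A.
Step 6 — Convert to polar: |I| = 0.08476 A, ∠I = 43.7°.

I = 0.08476∠43.7° A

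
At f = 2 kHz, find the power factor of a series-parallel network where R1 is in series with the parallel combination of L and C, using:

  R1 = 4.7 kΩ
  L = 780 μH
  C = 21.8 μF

Step 1 — Angular frequency: ω = 2π·f = 2π·2000 = 1.257e+04 rad/s.
Step 2 — Component impedances:
  R1: Z = R = 4700 Ω
  L: Z = jωL = j·1.257e+04·0.00078 = 0 + j9.802 Ω
  C: Z = 1/(jωC) = -j/(ω·C) = 0 - j3.65 Ω
Step 3 — Parallel branch: L || C = 1/(1/L + 1/C) = 0 - j5.817 Ω.
Step 4 — Series with R1: Z_total = R1 + (L || C) = 4700 - j5.817 Ω = 4700∠-0.1° Ω.
Step 5 — Power factor: PF = cos(φ) = Re(Z)/|Z| = 4700/4700 = 1.
Step 6 — Type: Im(Z) = -5.817 ⇒ leading (phase φ = -0.1°).

PF = 1 (leading, φ = -0.1°)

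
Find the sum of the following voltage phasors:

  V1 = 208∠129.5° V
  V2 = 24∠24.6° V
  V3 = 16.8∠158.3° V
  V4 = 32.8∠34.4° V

Step 1 — Convert each phasor to rectangular form:
  V1 = 208·(cos(129.5°) + j·sin(129.5°)) = -132.3 + j160.5 V
  V2 = 24·(cos(24.6°) + j·sin(24.6°)) = 21.82 + j9.991 V
  V3 = 16.8·(cos(158.3°) + j·sin(158.3°)) = -15.61 + j6.212 V
  V4 = 32.8·(cos(34.4°) + j·sin(34.4°)) = 27.06 + j18.53 V
Step 2 — Sum components: V_total = -99.03 + j195.2 V.
Step 3 — Convert to polar: |V_total| = 218.9 V, ∠V_total = 116.9°.

V_total = 218.9∠116.9° V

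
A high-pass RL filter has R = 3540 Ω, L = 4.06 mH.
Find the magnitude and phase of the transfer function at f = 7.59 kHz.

Step 1 — Angular frequency: ω = 2π·7590 = 4.769e+04 rad/s.
Step 2 — Transfer function: H(jω) = jωL/(R + jωL).
Step 3 — Numerator jωL = j·193.6; denominator R + jωL = 3540 + j193.6.
Step 4 — H = 0.002983 + j0.05453.
Step 5 — Magnitude: |H| = 0.05461 (-25.3 dB); phase: φ = 86.9°.

|H| = 0.05461 (-25.3 dB), φ = 86.9°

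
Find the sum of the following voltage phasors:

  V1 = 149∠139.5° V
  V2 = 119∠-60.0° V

Step 1 — Convert each phasor to rectangular form:
  V1 = 149·(cos(139.5°) + j·sin(139.5°)) = -113.3 + j96.77 V
  V2 = 119·(cos(-60.0°) + j·sin(-60.0°)) = 59.5 - j103.1 V
Step 2 — Sum components: V_total = -53.8 - j6.289 V.
Step 3 — Convert to polar: |V_total| = 54.17 V, ∠V_total = -173.3°.

V_total = 54.17∠-173.3° V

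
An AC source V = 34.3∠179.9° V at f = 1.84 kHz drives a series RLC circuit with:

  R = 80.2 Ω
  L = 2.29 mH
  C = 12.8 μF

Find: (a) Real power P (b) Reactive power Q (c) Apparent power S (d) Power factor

Step 1 — Angular frequency: ω = 2π·f = 2π·1840 = 1.156e+04 rad/s.
Step 2 — Component impedances:
  R: Z = R = 80.2 Ω
  L: Z = jωL = j·1.156e+04·0.00229 = 0 + j26.47 Ω
  C: Z = 1/(jωC) = -j/(ω·C) = 0 - j6.758 Ω
Step 3 — Series combination: Z_total = R + L + C = 80.2 + j19.72 Ω = 82.59∠13.8° Ω.
Step 4 — Source phasor: V = 34.3∠179.9° V = -34.3 + j0.05986 V.
Step 5 — Current: I = V / Z = -0.4031 + j0.09986 A = 0.4153∠166.1° A.
Step 6 — Complex power: S = V·I* = 13.83 + j3.401 VA.
Step 7 — Real power: P = Re(S) = 13.83 W.
Step 8 — Reactive power: Q = Im(S) = 3.401 VAR.
Step 9 — Apparent power: |S| = 14.25 VA.
Step 10 — Power factor: PF = P/|S| = 0.9711 (lagging).

(a) P = 13.83 W  (b) Q = 3.401 VAR  (c) S = 14.25 VA  (d) PF = 0.9711 (lagging)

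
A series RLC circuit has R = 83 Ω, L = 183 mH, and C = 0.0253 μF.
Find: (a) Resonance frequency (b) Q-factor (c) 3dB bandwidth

Step 1 — Resonance: ω₀ = 1/√(LC) = 1/√(0.183·2.53e-08) = 1.47e+04 rad/s.
Step 2 — f₀ = ω₀/(2π) = 2339 Hz.
Step 3 — Series Q: Q = ω₀L/R = 1.47e+04·0.183/83 = 32.4.
Step 4 — Bandwidth: Δω = ω₀/Q = 453.6 rad/s; BW = Δω/(2π) = 72.19 Hz.

(a) f₀ = 2339 Hz  (b) Q = 32.4  (c) BW = 72.19 Hz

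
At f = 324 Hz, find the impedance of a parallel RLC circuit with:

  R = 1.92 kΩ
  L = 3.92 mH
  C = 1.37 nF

Step 1 — Angular frequency: ω = 2π·f = 2π·324 = 2036 rad/s.
Step 2 — Component impedances:
  R: Z = R = 1920 Ω
  L: Z = jωL = j·2036·0.00392 = 0 + j7.98 Ω
  C: Z = 1/(jωC) = -j/(ω·C) = 0 - j3.586e+05 Ω
Step 3 — Parallel combination: 1/Z_total = 1/R + 1/L + 1/C; Z_total = 0.03317 + j7.98 Ω = 7.98∠89.8° Ω.

Z = 0.03317 + j7.98 Ω = 7.98∠89.8° Ω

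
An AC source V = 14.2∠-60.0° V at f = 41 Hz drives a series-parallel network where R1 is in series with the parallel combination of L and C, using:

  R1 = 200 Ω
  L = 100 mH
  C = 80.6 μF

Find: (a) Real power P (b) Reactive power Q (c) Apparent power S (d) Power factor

Step 1 — Angular frequency: ω = 2π·f = 2π·41 = 257.6 rad/s.
Step 2 — Component impedances:
  R1: Z = R = 200 Ω
  L: Z = jωL = j·257.6·0.1 = 0 + j25.76 Ω
  C: Z = 1/(jωC) = -j/(ω·C) = 0 - j48.16 Ω
Step 3 — Parallel branch: L || C = 1/(1/L + 1/C) = 0 + j55.39 Ω.
Step 4 — Series with R1: Z_total = R1 + (L || C) = 200 + j55.39 Ω = 207.5∠15.5° Ω.
Step 5 — Source phasor: V = 14.2∠-60.0° V = 7.1 - j12.3 V.
Step 6 — Current: I = V / Z = 0.01716 - j0.06624 A = 0.06842∠-75.5° A.
Step 7 — Complex power: S = V·I* = 0.9364 + j0.2593 VA.
Step 8 — Real power: P = Re(S) = 0.9364 W.
Step 9 — Reactive power: Q = Im(S) = 0.2593 VAR.
Step 10 — Apparent power: |S| = 0.9716 VA.
Step 11 — Power factor: PF = P/|S| = 0.9637 (lagging).

(a) P = 0.9364 W  (b) Q = 0.2593 VAR  (c) S = 0.9716 VA  (d) PF = 0.9637 (lagging)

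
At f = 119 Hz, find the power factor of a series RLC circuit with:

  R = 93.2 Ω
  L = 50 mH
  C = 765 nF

Step 1 — Angular frequency: ω = 2π·f = 2π·119 = 747.7 rad/s.
Step 2 — Component impedances:
  R: Z = R = 93.2 Ω
  L: Z = jωL = j·747.7·0.05 = 0 + j37.38 Ω
  C: Z = 1/(jωC) = -j/(ω·C) = 0 - j1748 Ω
Step 3 — Series combination: Z_total = R + L + C = 93.2 - j1711 Ω = 1713∠-86.9° Ω.
Step 4 — Power factor: PF = cos(φ) = Re(Z)/|Z| = 93.2/1713.4 = 0.05439.
Step 5 — Type: Im(Z) = -1711 ⇒ leading (phase φ = -86.9°).

PF = 0.05439 (leading, φ = -86.9°)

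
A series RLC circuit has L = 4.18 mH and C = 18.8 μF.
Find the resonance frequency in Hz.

Step 1 — Resonance condition Im(Z)=0 gives ω₀ = 1/√(LC).
Step 2 — ω₀ = 1/√(0.00418·1.88e-05) = 3567 rad/s.
Step 3 — f₀ = ω₀/(2π) = 567.7 Hz.

f₀ = 567.7 Hz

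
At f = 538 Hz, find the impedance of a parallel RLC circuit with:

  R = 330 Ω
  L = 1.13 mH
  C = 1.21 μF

Step 1 — Angular frequency: ω = 2π·f = 2π·538 = 3380 rad/s.
Step 2 — Component impedances:
  R: Z = R = 330 Ω
  L: Z = jωL = j·3380·0.00113 = 0 + j3.82 Ω
  C: Z = 1/(jωC) = -j/(ω·C) = 0 - j244.5 Ω
Step 3 — Parallel combination: 1/Z_total = 1/R + 1/L + 1/C; Z_total = 0.04562 + j3.88 Ω = 3.88∠89.3° Ω.

Z = 0.04562 + j3.88 Ω = 3.88∠89.3° Ω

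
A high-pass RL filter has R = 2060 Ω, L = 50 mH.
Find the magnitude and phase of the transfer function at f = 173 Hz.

Step 1 — Angular frequency: ω = 2π·173 = 1087 rad/s.
Step 2 — Transfer function: H(jω) = jωL/(R + jωL).
Step 3 — Numerator jωL = j·54.35; denominator R + jωL = 2060 + j54.35.
Step 4 — H = 0.0006956 + j0.02636.
Step 5 — Magnitude: |H| = 0.02637 (-31.6 dB); phase: φ = 88.5°.

|H| = 0.02637 (-31.6 dB), φ = 88.5°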